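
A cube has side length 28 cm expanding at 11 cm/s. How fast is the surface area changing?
3696 cm²/s

A = 6s²
dA/dt = 12s · ds/dt = 12·28·11 = 3696 cm²/s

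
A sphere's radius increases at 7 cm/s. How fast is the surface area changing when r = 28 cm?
1568π cm²/s

S = 4πr²
dS/dt = dS/dr · dr/dt = 8πr · 7
At r = 28: dS/dt = 1568π cm²/s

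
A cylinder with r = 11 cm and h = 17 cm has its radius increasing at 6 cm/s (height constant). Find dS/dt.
468π cm²/s

S = 2πrh + 2πr² (lateral + bases)
dS/dt = (2πh + 4πr)·dr/dt = (2π·17 + 4π·11)·6
= 468π cm²/s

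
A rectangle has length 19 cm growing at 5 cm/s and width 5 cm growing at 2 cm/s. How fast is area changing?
63 cm²/s

A = lw
dA/dt = w·dl/dt + l·dw/dt = 5·5 + 19·2 = 63 cm²/s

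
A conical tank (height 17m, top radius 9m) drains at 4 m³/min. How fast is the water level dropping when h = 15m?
1156/(18225π) ≈ 0.02019 m/min

r/h = 9/17, so r = (9/17)h
V = (1/3)πr²h = (1/3)π((9/17)h)²h = (27/289)πh³
dV/dh = (81/289)πh²
dh/dt = (dV/dt)/(dV/dh) = -4/((81/289)π·15²) = -1156/(18225π) m/min
The level is dropping at 1156/(18225π) ≈ 0.02019 m/min.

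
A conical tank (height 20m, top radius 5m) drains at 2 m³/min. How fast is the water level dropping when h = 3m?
32/(9π) ≈ 1.132 m/min

r/h = 5/20, so r = (1/4)h
V = (1/3)πr²h = (1/3)π((1/4)h)²h = (1/48)πh³
dV/dh = (1/16)πh²
dh/dt = (dV/dt)/(dV/dh) = -2/((1/16)π·3²) = -32/(9π) m/min
The level is dropping at 32/(9π) ≈ 1.132 m/min.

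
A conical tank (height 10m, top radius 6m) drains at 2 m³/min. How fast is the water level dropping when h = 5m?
2/(9π) ≈ 0.07074 m/min

r/h = 6/10, so r = (3/5)h
V = (1/3)πr²h = (1/3)π((3/5)h)²h = (3/25)πh³
dV/dh = (9/25)πh²
dh/dt = (dV/dt)/(dV/dh) = -2/((9/25)π·5²) = -2/(9π) m/min
The level is dropping at 2/(9π) ≈ 0.07074 m/min.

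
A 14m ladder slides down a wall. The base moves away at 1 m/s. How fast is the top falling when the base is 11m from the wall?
11√3/15 ≈ 1.27 m/s

x² + y² = 14²
2x·dx/dt + 2y·dy/dt = 0
dy/dt = -x/y · dx/dt = -11/(5√3) · 1 = -11√3/15 m/s
The top is descending at 11√3/15 ≈ 1.27 m/s.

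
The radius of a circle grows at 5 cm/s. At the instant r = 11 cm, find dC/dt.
10π cm/s

C = 2πr
dC/dt = 2π · dr/dt = 2π · 5 = 10π cm/s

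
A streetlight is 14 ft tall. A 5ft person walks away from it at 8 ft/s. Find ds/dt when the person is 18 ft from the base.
40/9 ft/s

By similar triangles: 14/(x+s) = 5/s
Solving: s = 5x/9
ds/dt = 5/9 · dx/dt = 5/9 · 8 = 40/9 ft/s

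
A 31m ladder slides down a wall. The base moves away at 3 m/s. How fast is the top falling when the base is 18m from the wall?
54√13/91 ≈ 2.14 m/s

x² + y² = 31²
2x·dx/dt + 2y·dy/dt = 0
dy/dt = -x/y · dx/dt = -18/(7√13) · 3 = -54√13/91 m/s
The top is descending at 54√13/91 ≈ 2.14 m/s.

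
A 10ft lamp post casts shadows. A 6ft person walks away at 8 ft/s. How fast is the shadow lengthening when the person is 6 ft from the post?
12 ft/s

By similar triangles: 10/(x+s) = 6/s
Solving: s = 6x/4
ds/dt = 6/4 · dx/dt = 3/2 · 8 = 12 ft/s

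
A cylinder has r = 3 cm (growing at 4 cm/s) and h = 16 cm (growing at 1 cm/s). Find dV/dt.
393π cm³/s

V = πr²h
dV/dt = 2πrh·dr/dt + πr²·dh/dt
= 2π(3)(16)(4) + π(3)²(1)
= 393π cm³/s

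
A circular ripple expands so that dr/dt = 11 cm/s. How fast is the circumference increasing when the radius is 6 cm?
22π cm/s

C = 2πr
dC/dt = 2π · dr/dt = 2π · 11 = 22π cm/s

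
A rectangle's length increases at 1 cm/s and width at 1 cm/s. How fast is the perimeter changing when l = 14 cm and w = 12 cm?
4 cm/s

P = 2(l + w)
dP/dt = 2(dl/dt + dw/dt) = 2(1 + 1) = 4 cm/s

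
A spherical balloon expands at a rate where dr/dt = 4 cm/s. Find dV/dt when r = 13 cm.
2704π cm³/s

V = (4/3)πr³
dV/dt = dV/dr · dr/dt = 4πr² · 4
At r = 13: dV/dt = 2704π cm³/s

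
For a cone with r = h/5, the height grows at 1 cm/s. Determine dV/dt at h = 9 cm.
81π/25 cm³/s

V = (1/3)π(h/5)²h = πh³/75
dV/dt = πh²/25 · 1
At h = 9: dV/dt = 81π/25 cm³/s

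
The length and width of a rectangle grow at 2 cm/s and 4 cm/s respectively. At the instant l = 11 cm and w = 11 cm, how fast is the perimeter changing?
12 cm/s

P = 2(l + w)
dP/dt = 2(dl/dt + dw/dt) = 2(2 + 4) = 12 cm/s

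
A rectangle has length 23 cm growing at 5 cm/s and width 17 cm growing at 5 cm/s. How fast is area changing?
200 cm²/s

A = lw
dA/dt = w·dl/dt + l·dw/dt = 17·5 + 23·5 = 200 cm²/s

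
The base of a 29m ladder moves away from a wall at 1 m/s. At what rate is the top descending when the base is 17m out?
17√138/276 ≈ 0.7236 m/s

x² + y² = 29²
2x·dx/dt + 2y·dy/dt = 0
dy/dt = -x/y · dx/dt = -17/(2√138) · 1 = -17√138/276 m/s
The top is descending at 17√138/276 ≈ 0.7236 m/s.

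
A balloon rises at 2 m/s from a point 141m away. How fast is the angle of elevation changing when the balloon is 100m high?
0.009437 rad/s

tan(θ) = y/141
sec²(θ) · dθ/dt = (1/141) · dy/dt
dθ/dt = cos²(θ)/141 · 2 = 141/(141² + 100²) · 2
dθ/dt = 0.009437 rad/s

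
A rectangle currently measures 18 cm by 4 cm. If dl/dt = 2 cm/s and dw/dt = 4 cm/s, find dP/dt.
12 cm/s

P = 2(l + w)
dP/dt = 2(dl/dt + dw/dt) = 2(2 + 4) = 12 cm/s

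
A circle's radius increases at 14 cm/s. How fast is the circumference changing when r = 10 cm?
28π cm/s

C = 2πr
dC/dt = 2π · dr/dt = 2π · 14 = 28π cm/s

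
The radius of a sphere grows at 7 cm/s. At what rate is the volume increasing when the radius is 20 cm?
11200π cm³/s

V = (4/3)πr³
dV/dt = dV/dr · dr/dt = 4πr² · 7
At r = 20: dV/dt = 11200π cm³/s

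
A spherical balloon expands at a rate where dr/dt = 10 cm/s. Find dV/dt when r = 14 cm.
7840π cm³/s

V = (4/3)πr³
dV/dt = dV/dr · dr/dt = 4πr² · 10
At r = 14: dV/dt = 7840π cm³/s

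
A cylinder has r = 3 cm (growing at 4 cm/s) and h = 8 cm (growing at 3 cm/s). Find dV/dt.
219π cm³/s

V = πr²h
dV/dt = 2πrh·dr/dt + πr²·dh/dt
= 2π(3)(8)(4) + π(3)²(3)
= 219π cm³/s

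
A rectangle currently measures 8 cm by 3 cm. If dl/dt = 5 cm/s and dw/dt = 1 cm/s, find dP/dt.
12 cm/s

P = 2(l + w)
dP/dt = 2(dl/dt + dw/dt) = 2(5 + 1) = 12 cm/s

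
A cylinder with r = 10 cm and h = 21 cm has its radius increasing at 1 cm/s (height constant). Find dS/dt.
82π cm²/s

S = 2πrh + 2πr² (lateral + bases)
dS/dt = (2πh + 4πr)·dr/dt = (2π·21 + 4π·10)·1
= 82π cm²/s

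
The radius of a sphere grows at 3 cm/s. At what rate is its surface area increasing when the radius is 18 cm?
432π cm²/s

S = 4πr²
dS/dt = dS/dr · dr/dt = 8πr · 3
At r = 18: dS/dt = 432π cm²/s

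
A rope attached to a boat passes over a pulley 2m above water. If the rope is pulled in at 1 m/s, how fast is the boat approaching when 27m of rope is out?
27√29/145 ≈ 1.003 m/s

rope² = x² + 2²
x = √(27² - 2²) = 5√29
dx/dt = (rope/x) · d(rope)/dt = (27/(5√29)) · (-1) = -27√29/145 m/s
The boat approaches at 27√29/145 ≈ 1.003 m/s.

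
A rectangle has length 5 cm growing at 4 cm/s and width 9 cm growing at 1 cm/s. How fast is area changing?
41 cm²/s

A = lw
dA/dt = w·dl/dt + l·dw/dt = 9·4 + 5·1 = 41 cm²/s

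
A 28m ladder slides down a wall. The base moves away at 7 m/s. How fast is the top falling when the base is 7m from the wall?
7√15/15 ≈ 1.807 m/s

x² + y² = 28²
2x·dx/dt + 2y·dy/dt = 0
dy/dt = -x/y · dx/dt = -7/(7√15) · 7 = -7√15/15 m/s
The top is descending at 7√15/15 ≈ 1.807 m/s.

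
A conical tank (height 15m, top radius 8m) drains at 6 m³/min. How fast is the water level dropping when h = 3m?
75/(32π) ≈ 0.746 m/min

r/h = 8/15, so r = (8/15)h
V = (1/3)πr²h = (1/3)π((8/15)h)²h = (64/675)πh³
dV/dh = (64/225)πh²
dh/dt = (dV/dt)/(dV/dh) = -6/((64/225)π·3²) = -75/(32π) m/min
The level is dropping at 75/(32π) ≈ 0.746 m/min.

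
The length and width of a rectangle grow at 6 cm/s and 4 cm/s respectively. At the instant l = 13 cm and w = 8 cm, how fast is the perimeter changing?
20 cm/s

P = 2(l + w)
dP/dt = 2(dl/dt + dw/dt) = 2(6 + 4) = 20 cm/s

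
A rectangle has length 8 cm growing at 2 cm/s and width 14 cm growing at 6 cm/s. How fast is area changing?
76 cm²/s

A = lw
dA/dt = w·dl/dt + l·dw/dt = 14·2 + 8·6 = 76 cm²/s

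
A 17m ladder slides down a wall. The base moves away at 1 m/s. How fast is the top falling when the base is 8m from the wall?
8/15 ≈ 0.5333 m/s

x² + y² = 17²
2x·dx/dt + 2y·dy/dt = 0
dy/dt = -x/y · dx/dt = -8/15 · 1 = -8/15 m/s
The top is descending at 8/15 ≈ 0.5333 m/s.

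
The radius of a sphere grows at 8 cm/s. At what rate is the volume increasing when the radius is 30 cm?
28800π cm³/s

V = (4/3)πr³
dV/dt = dV/dr · dr/dt = 4πr² · 8
At r = 30: dV/dt = 28800π cm³/s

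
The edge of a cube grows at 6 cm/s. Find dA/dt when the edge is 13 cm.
936 cm²/s

A = 6s²
dA/dt = 12s · ds/dt = 12·13·6 = 936 cm²/s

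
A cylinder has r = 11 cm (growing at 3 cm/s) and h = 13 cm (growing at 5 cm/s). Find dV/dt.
1463π cm³/s

V = πr²h
dV/dt = 2πrh·dr/dt + πr²·dh/dt
= 2π(11)(13)(3) + π(11)²(5)
= 1463π cm³/s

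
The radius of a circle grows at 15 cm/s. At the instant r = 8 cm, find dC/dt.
30π cm/s

C = 2πr
dC/dt = 2π · dr/dt = 2π · 15 = 30π cm/s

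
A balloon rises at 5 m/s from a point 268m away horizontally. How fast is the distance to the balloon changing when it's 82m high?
205√19637/19637 ≈ 1.463 m/s

z² = 268² + y²
z = √(268² + 82²) = 2√19637
dz/dt = y/z · dy/dt = 82/(2√19637) · 5 = 205√19637/19637 ≈ 1.463 m/s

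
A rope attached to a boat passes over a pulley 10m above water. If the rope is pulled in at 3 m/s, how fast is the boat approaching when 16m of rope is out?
8√39/13 ≈ 3.843 m/s

rope² = x² + 10²
x = √(16² - 10²) = 2√39
dx/dt = (rope/x) · d(rope)/dt = (16/(2√39)) · (-3) = -8√39/13 m/s
The boat approaches at 8√39/13 ≈ 3.843 m/s.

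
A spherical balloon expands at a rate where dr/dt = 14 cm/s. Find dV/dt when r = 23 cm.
29624π cm³/s

V = (4/3)πr³
dV/dt = dV/dr · dr/dt = 4πr² · 14
At r = 23: dV/dt = 29624π cm³/s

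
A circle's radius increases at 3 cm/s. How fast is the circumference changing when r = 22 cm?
6π cm/s

C = 2πr
dC/dt = 2π · dr/dt = 2π · 3 = 6π cm/s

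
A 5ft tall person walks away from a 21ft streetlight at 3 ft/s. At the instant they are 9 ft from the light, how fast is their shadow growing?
15/16 ft/s

By similar triangles: 21/(x+s) = 5/s
Solving: s = 5x/16
ds/dt = 5/16 · dx/dt = 5/16 · 3 = 15/16 ft/s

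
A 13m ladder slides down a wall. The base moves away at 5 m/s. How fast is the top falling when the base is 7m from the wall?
7√30/12 ≈ 3.195 m/s

x² + y² = 13²
2x·dx/dt + 2y·dy/dt = 0
dy/dt = -x/y · dx/dt = -7/(2√30) · 5 = -7√30/12 m/s
The top is descending at 7√30/12 ≈ 3.195 m/s.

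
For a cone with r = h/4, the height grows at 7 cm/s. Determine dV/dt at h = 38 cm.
2527π/4 cm³/s

V = (1/3)π(h/4)²h = πh³/48
dV/dt = πh²/16 · 7
At h = 38: dV/dt = 2527π/4 cm³/s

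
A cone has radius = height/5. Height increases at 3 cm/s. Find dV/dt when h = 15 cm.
27π cm³/s

V = (1/3)π(h/5)²h = πh³/75
dV/dt = πh²/25 · 3
At h = 15: dV/dt = 27π cm³/s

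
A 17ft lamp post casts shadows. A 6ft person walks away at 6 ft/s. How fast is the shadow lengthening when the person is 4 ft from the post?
36/11 ft/s

By similar triangles: 17/(x+s) = 6/s
Solving: s = 6x/11
ds/dt = 6/11 · dx/dt = 6/11 · 6 = 36/11 ft/s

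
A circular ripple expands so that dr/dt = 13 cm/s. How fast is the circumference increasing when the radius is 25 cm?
26π cm/s

C = 2πr
dC/dt = 2π · dr/dt = 2π · 13 = 26π cm/s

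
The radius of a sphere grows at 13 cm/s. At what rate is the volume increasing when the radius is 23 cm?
27508π cm³/s

V = (4/3)πr³
dV/dt = dV/dr · dr/dt = 4πr² · 13
At r = 23: dV/dt = 27508π cm³/s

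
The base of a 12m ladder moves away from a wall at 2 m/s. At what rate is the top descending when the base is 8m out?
4√5/5 ≈ 1.789 m/s

x² + y² = 12²
2x·dx/dt + 2y·dy/dt = 0
dy/dt = -x/y · dx/dt = -8/(4√5) · 2 = -4√5/5 m/s
The top is descending at 4√5/5 ≈ 1.789 m/s.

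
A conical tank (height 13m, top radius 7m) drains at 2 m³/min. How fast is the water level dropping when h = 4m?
169/(392π) ≈ 0.1372 m/min

r/h = 7/13, so r = (7/13)h
V = (1/3)πr²h = (1/3)π((7/13)h)²h = (49/507)πh³
dV/dh = (49/169)πh²
dh/dt = (dV/dt)/(dV/dh) = -2/((49/169)π·4²) = -169/(392π) m/min
The level is dropping at 169/(392π) ≈ 0.1372 m/min.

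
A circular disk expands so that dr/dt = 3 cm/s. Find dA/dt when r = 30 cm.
180π cm²/s

A = πr²
dA/dt = 2πr · dr/dt = 2π(30)(3) = 180π cm²/s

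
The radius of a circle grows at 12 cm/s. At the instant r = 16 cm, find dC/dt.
24π cm/s

C = 2πr
dC/dt = 2π · dr/dt = 2π · 12 = 24π cm/s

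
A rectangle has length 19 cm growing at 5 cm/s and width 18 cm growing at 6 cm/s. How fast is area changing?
204 cm²/s

A = lw
dA/dt = w·dl/dt + l·dw/dt = 18·5 + 19·6 = 204 cm²/s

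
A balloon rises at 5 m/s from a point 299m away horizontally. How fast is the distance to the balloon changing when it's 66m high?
330√93757/93757 ≈ 1.078 m/s

z² = 299² + y²
z = √(299² + 66²) = √93757
dz/dt = y/z · dy/dt = 66/√93757 · 5 = 330√93757/93757 ≈ 1.078 m/s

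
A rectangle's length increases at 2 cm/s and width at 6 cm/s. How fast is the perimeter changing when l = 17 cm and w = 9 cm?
16 cm/s

P = 2(l + w)
dP/dt = 2(dl/dt + dw/dt) = 2(2 + 6) = 16 cm/s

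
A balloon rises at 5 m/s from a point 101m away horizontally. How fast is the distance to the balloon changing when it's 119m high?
595√24362/24362 ≈ 3.812 m/s

z² = 101² + y²
z = √(101² + 119²) = √24362
dz/dt = y/z · dy/dt = 119/√24362 · 5 = 595√24362/24362 ≈ 3.812 m/s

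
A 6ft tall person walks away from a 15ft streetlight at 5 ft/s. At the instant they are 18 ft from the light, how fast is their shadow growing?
10/3 ft/s

By similar triangles: 15/(x+s) = 6/s
Solving: s = 6x/9
ds/dt = 6/9 · dx/dt = 2/3 · 5 = 10/3 ft/s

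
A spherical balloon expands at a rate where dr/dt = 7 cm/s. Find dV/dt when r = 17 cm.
8092π cm³/s

V = (4/3)πr³
dV/dt = dV/dr · dr/dt = 4πr² · 7
At r = 17: dV/dt = 8092π cm³/s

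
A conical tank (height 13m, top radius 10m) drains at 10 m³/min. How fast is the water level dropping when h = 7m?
169/(490π) ≈ 0.1098 m/min

r/h = 10/13, so r = (10/13)h
V = (1/3)πr²h = (1/3)π((10/13)h)²h = (100/507)πh³
dV/dh = (100/169)πh²
dh/dt = (dV/dt)/(dV/dh) = -10/((100/169)π·7²) = -169/(490π) m/min
The level is dropping at 169/(490π) ≈ 0.1098 m/min.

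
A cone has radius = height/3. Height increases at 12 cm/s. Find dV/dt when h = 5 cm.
100π/3 cm³/s

V = (1/3)π(h/3)²h = πh³/27
dV/dt = πh²/9 · 12
At h = 5: dV/dt = 100π/3 cm³/s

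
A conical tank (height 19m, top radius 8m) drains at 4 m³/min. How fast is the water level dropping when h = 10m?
361/(1600π) ≈ 0.07182 m/min

r/h = 8/19, so r = (8/19)h
V = (1/3)πr²h = (1/3)π((8/19)h)²h = (64/1083)πh³
dV/dh = (64/361)πh²
dh/dt = (dV/dt)/(dV/dh) = -4/((64/361)π·10²) = -361/(1600π) m/min
The level is dropping at 361/(1600π) ≈ 0.07182 m/min.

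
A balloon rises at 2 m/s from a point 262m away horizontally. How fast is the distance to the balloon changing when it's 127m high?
254√84773/84773 ≈ 0.8724 m/s

z² = 262² + y²
z = √(262² + 127²) = √84773
dz/dt = y/z · dy/dt = 127/√84773 · 2 = 254√84773/84773 ≈ 0.8724 m/s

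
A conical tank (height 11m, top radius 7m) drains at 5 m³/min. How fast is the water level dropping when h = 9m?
605/(3969π) ≈ 0.04852 m/min

r/h = 7/11, so r = (7/11)h
V = (1/3)πr²h = (1/3)π((7/11)h)²h = (49/363)πh³
dV/dh = (49/121)πh²
dh/dt = (dV/dt)/(dV/dh) = -5/((49/121)π·9²) = -605/(3969π) m/min
The level is dropping at 605/(3969π) ≈ 0.04852 m/min.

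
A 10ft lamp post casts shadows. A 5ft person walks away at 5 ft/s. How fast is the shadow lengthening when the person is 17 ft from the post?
5 ft/s

By similar triangles: 10/(x+s) = 5/s
Solving: s = 5x/5
ds/dt = 5/5 · dx/dt = 1 · 5 = 5 ft/s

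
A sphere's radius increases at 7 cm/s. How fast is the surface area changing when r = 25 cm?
1400π cm²/s

S = 4πr²
dS/dt = dS/dr · dr/dt = 8πr · 7
At r = 25: dS/dt = 1400π cm²/s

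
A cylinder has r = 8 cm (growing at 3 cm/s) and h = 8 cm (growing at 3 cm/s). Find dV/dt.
576π cm³/s

V = πr²h
dV/dt = 2πrh·dr/dt + πr²·dh/dt
= 2π(8)(8)(3) + π(8)²(3)
= 576π cm³/s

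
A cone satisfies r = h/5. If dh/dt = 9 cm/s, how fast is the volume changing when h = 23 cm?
4761π/25 cm³/s

V = (1/3)π(h/5)²h = πh³/75
dV/dt = πh²/25 · 9
At h = 23: dV/dt = 4761π/25 cm³/s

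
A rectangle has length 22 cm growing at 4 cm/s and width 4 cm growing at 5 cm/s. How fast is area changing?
126 cm²/s

A = lw
dA/dt = w·dl/dt + l·dw/dt = 4·4 + 22·5 = 126 cm²/s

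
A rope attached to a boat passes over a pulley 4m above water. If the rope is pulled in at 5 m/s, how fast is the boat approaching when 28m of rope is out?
35√3/12 ≈ 5.052 m/s

rope² = x² + 4²
x = √(28² - 4²) = 16√3
dx/dt = (rope/x) · d(rope)/dt = (28/(16√3)) · (-5) = -35√3/12 m/s
The boat approaches at 35√3/12 ≈ 5.052 m/s.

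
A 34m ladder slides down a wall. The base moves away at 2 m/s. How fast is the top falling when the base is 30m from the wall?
15/4 = 3.75 m/s

x² + y² = 34²
2x·dx/dt + 2y·dy/dt = 0
dy/dt = -x/y · dx/dt = -30/16 · 2 = -15/4 m/s
The top is descending at 15/4 = 3.75 m/s.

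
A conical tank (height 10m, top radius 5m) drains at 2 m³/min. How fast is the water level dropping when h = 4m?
1/(2π) ≈ 0.1592 m/min

r/h = 5/10, so r = (1/2)h
V = (1/3)πr²h = (1/3)π((1/2)h)²h = (1/12)πh³
dV/dh = (1/4)πh²
dh/dt = (dV/dt)/(dV/dh) = -2/((1/4)π·4²) = -1/(2π) m/min
The level is dropping at 1/(2π) ≈ 0.1592 m/min.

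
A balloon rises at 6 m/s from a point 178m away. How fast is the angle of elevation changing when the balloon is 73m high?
0.028855 rad/s

tan(θ) = y/178
sec²(θ) · dθ/dt = (1/178) · dy/dt
dθ/dt = cos²(θ)/178 · 6 = 178/(178² + 73²) · 6
dθ/dt = 0.028855 rad/s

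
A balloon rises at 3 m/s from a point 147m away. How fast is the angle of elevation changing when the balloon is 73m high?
0.016371 rad/s

tan(θ) = y/147
sec²(θ) · dθ/dt = (1/147) · dy/dt
dθ/dt = cos²(θ)/147 · 3 = 147/(147² + 73²) · 3
dθ/dt = 0.016371 rad/s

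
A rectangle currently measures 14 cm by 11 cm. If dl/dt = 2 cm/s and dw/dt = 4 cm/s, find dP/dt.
12 cm/s

P = 2(l + w)
dP/dt = 2(dl/dt + dw/dt) = 2(2 + 4) = 12 cm/s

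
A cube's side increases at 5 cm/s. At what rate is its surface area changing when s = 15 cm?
900 cm²/s

A = 6s²
dA/dt = 12s · ds/dt = 12·15·5 = 900 cm²/s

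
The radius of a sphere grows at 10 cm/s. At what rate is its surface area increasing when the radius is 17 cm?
1360π cm²/s

S = 4πr²
dS/dt = dS/dr · dr/dt = 8πr · 10
At r = 17: dS/dt = 1360π cm²/s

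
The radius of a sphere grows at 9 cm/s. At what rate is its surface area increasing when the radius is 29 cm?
2088π cm²/s

S = 4πr²
dS/dt = dS/dr · dr/dt = 8πr · 9
At r = 29: dS/dt = 2088π cm²/s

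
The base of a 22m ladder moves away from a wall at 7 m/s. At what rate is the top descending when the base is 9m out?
63√403/403 ≈ 3.138 m/s

x² + y² = 22²
2x·dx/dt + 2y·dy/dt = 0
dy/dt = -x/y · dx/dt = -9/√403 · 7 = -63√403/403 m/s
The top is descending at 63√403/403 ≈ 3.138 m/s.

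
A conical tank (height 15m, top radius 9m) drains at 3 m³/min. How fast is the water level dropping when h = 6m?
25/(108π) ≈ 0.07368 m/min

r/h = 9/15, so r = (3/5)h
V = (1/3)πr²h = (1/3)π((3/5)h)²h = (3/25)πh³
dV/dh = (9/25)πh²
dh/dt = (dV/dt)/(dV/dh) = -3/((9/25)π·6²) = -25/(108π) m/min
The level is dropping at 25/(108π) ≈ 0.07368 m/min.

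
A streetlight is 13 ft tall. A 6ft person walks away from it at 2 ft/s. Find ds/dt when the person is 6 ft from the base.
12/7 ft/s

By similar triangles: 13/(x+s) = 6/s
Solving: s = 6x/7
ds/dt = 6/7 · dx/dt = 6/7 · 2 = 12/7 ft/s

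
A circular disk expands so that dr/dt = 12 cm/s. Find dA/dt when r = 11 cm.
264π cm²/s

A = πr²
dA/dt = 2πr · dr/dt = 2π(11)(12) = 264π cm²/s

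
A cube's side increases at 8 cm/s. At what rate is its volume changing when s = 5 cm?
600 cm³/s

V = s³
dV/dt = 3s² · ds/dt = 3·5²·8 = 600 cm³/s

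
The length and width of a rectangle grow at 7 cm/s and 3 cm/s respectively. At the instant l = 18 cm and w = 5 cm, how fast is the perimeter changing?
20 cm/s

P = 2(l + w)
dP/dt = 2(dl/dt + dw/dt) = 2(7 + 3) = 20 cm/s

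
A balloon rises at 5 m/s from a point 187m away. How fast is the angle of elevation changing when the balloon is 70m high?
0.023452 rad/s

tan(θ) = y/187
sec²(θ) · dθ/dt = (1/187) · dy/dt
dθ/dt = cos²(θ)/187 · 5 = 187/(187² + 70²) · 5
dθ/dt = 0.023452 rad/s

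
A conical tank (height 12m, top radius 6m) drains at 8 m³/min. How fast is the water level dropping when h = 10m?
8/(25π) ≈ 0.1019 m/min

r/h = 6/12, so r = (1/2)h
V = (1/3)πr²h = (1/3)π((1/2)h)²h = (1/12)πh³
dV/dh = (1/4)πh²
dh/dt = (dV/dt)/(dV/dh) = -8/((1/4)π·10²) = -8/(25π) m/min
The level is dropping at 8/(25π) ≈ 0.1019 m/min.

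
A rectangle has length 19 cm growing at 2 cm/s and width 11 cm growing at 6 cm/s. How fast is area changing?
136 cm²/s

A = lw
dA/dt = w·dl/dt + l·dw/dt = 11·2 + 19·6 = 136 cm²/s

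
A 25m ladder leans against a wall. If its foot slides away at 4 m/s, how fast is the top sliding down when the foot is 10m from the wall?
8√21/21 ≈ 1.746 m/s

x² + y² = 25²
2x·dx/dt + 2y·dy/dt = 0
dy/dt = -x/y · dx/dt = -10/(5√21) · 4 = -8√21/21 m/s
The top is descending at 8√21/21 ≈ 1.746 m/s.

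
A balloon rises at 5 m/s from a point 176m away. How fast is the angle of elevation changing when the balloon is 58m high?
0.025626 rad/s

tan(θ) = y/176
sec²(θ) · dθ/dt = (1/176) · dy/dt
dθ/dt = cos²(θ)/176 · 5 = 176/(176² + 58²) · 5
dθ/dt = 0.025626 rad/s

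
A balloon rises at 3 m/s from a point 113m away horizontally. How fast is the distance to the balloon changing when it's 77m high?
231√18698/18698 ≈ 1.689 m/s

z² = 113² + y²
z = √(113² + 77²) = √18698
dz/dt = y/z · dy/dt = 77/√18698 · 3 = 231√18698/18698 ≈ 1.689 m/s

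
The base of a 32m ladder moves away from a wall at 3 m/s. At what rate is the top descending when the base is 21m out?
63√583/583 ≈ 2.609 m/s

x² + y² = 32²
2x·dx/dt + 2y·dy/dt = 0
dy/dt = -x/y · dx/dt = -21/√583 · 3 = -63√583/583 m/s
The top is descending at 63√583/583 ≈ 2.609 m/s.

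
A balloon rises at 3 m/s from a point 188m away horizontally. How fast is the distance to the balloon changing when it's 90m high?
135√10861/10861 ≈ 1.295 m/s

z² = 188² + y²
z = √(188² + 90²) = 2√10861
dz/dt = y/z · dy/dt = 90/(2√10861) · 3 = 135√10861/10861 ≈ 1.295 m/s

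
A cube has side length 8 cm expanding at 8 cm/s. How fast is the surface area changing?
768 cm²/s

A = 6s²
dA/dt = 12s · ds/dt = 12·8·8 = 768 cm²/s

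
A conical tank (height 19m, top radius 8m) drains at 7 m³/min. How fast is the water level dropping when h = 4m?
2527/(1024π) ≈ 0.7855 m/min

r/h = 8/19, so r = (8/19)h
V = (1/3)πr²h = (1/3)π((8/19)h)²h = (64/1083)πh³
dV/dh = (64/361)πh²
dh/dt = (dV/dt)/(dV/dh) = -7/((64/361)π·4²) = -2527/(1024π) m/min
The level is dropping at 2527/(1024π) ≈ 0.7855 m/min.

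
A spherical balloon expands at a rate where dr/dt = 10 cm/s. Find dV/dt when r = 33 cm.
43560π cm³/s

V = (4/3)πr³
dV/dt = dV/dr · dr/dt = 4πr² · 10
At r = 33: dV/dt = 43560π cm³/s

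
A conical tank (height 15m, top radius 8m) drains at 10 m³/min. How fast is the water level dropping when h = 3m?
125/(32π) ≈ 1.243 m/min

r/h = 8/15, so r = (8/15)h
V = (1/3)πr²h = (1/3)π((8/15)h)²h = (64/675)πh³
dV/dh = (64/225)πh²
dh/dt = (dV/dt)/(dV/dh) = -10/((64/225)π·3²) = -125/(32π) m/min
The level is dropping at 125/(32π) ≈ 1.243 m/min.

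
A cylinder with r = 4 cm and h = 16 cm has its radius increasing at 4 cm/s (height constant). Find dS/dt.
192π cm²/s

S = 2πrh + 2πr² (lateral + bases)
dS/dt = (2πh + 4πr)·dr/dt = (2π·16 + 4π·4)·4
= 192π cm²/s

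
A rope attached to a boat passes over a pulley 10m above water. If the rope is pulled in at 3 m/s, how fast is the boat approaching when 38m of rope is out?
19√21/28 ≈ 3.11 m/s

rope² = x² + 10²
x = √(38² - 10²) = 8√21
dx/dt = (rope/x) · d(rope)/dt = (38/(8√21)) · (-3) = -19√21/28 m/s
The boat approaches at 19√21/28 ≈ 3.11 m/s.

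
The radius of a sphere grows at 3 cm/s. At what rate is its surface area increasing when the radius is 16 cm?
384π cm²/s

S = 4πr²
dS/dt = dS/dr · dr/dt = 8πr · 3
At r = 16: dS/dt = 384π cm²/s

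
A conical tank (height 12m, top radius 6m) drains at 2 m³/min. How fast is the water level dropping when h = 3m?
8/(9π) ≈ 0.2829 m/min

r/h = 6/12, so r = (1/2)h
V = (1/3)πr²h = (1/3)π((1/2)h)²h = (1/12)πh³
dV/dh = (1/4)πh²
dh/dt = (dV/dt)/(dV/dh) = -2/((1/4)π·3²) = -8/(9π) m/min
The level is dropping at 8/(9π) ≈ 0.2829 m/min.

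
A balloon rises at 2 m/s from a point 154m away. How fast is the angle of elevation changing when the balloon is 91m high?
0.009626 rad/s

tan(θ) = y/154
sec²(θ) · dθ/dt = (1/154) · dy/dt
dθ/dt = cos²(θ)/154 · 2 = 154/(154² + 91²) · 2
dθ/dt = 0.009626 rad/s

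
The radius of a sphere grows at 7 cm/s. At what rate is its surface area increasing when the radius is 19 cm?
1064π cm²/s

S = 4πr²
dS/dt = dS/dr · dr/dt = 8πr · 7
At r = 19: dS/dt = 1064π cm²/s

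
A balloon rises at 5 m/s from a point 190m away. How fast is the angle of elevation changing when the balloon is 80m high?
0.022353 rad/s

tan(θ) = y/190
sec²(θ) · dθ/dt = (1/190) · dy/dt
dθ/dt = cos²(θ)/190 · 5 = 190/(190² + 80²) · 5
dθ/dt = 0.022353 rad/s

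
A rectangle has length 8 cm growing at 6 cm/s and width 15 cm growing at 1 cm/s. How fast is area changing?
98 cm²/s

A = lw
dA/dt = w·dl/dt + l·dw/dt = 15·6 + 8·1 = 98 cm²/s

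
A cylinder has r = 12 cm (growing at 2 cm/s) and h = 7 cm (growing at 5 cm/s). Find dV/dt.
1056π cm³/s

V = πr²h
dV/dt = 2πrh·dr/dt + πr²·dh/dt
= 2π(12)(7)(2) + π(12)²(5)
= 1056π cm³/s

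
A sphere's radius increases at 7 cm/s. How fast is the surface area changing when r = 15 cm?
840π cm²/s

S = 4πr²
dS/dt = dS/dr · dr/dt = 8πr · 7
At r = 15: dS/dt = 840π cm²/s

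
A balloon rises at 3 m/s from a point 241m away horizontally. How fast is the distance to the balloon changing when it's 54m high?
162√60997/60997 ≈ 0.6559 m/s

z² = 241² + y²
z = √(241² + 54²) = √60997
dz/dt = y/z · dy/dt = 54/√60997 · 3 = 162√60997/60997 ≈ 0.6559 m/s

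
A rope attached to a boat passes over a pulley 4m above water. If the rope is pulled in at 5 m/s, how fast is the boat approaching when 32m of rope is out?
40√7/21 ≈ 5.04 m/s

rope² = x² + 4²
x = √(32² - 4²) = 12√7
dx/dt = (rope/x) · d(rope)/dt = (32/(12√7)) · (-5) = -40√7/21 m/s
The boat approaches at 40√7/21 ≈ 5.04 m/s.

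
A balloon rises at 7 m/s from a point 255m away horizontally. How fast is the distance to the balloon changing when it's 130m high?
182√3277/3277 ≈ 3.179 m/s

z² = 255² + y²
z = √(255² + 130²) = 5√3277
dz/dt = y/z · dy/dt = 130/(5√3277) · 7 = 182√3277/3277 ≈ 3.179 m/s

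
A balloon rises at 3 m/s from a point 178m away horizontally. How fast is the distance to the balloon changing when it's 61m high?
183√35405/35405 ≈ 0.9726 m/s

z² = 178² + y²
z = √(178² + 61²) = √35405
dz/dt = y/z · dy/dt = 61/√35405 · 3 = 183√35405/35405 ≈ 0.9726 m/s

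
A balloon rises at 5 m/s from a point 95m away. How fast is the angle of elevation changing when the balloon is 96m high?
0.02604 rad/s

tan(θ) = y/95
sec²(θ) · dθ/dt = (1/95) · dy/dt
dθ/dt = cos²(θ)/95 · 5 = 95/(95² + 96²) · 5
dθ/dt = 0.02604 rad/s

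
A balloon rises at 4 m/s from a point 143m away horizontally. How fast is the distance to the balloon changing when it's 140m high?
560√40049/40049 ≈ 2.798 m/s

z² = 143² + y²
z = √(143² + 140²) = √40049
dz/dt = y/z · dy/dt = 140/√40049 · 4 = 560√40049/40049 ≈ 2.798 m/s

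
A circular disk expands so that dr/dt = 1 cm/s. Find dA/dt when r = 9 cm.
18π cm²/s

A = πr²
dA/dt = 2πr · dr/dt = 2π(9)(1) = 18π cm²/s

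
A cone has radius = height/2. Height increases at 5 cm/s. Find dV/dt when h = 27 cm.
3645π/4 cm³/s

V = (1/3)π(h/2)²h = πh³/12
dV/dt = πh²/4 · 5
At h = 27: dV/dt = 3645π/4 cm³/s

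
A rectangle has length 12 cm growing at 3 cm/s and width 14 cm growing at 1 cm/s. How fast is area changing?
54 cm²/s

A = lw
dA/dt = w·dl/dt + l·dw/dt = 14·3 + 12·1 = 54 cm²/s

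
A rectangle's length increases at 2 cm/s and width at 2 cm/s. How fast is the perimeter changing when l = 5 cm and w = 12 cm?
8 cm/s

P = 2(l + w)
dP/dt = 2(dl/dt + dw/dt) = 2(2 + 2) = 8 cm/s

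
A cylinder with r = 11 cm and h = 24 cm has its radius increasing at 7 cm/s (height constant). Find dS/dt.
644π cm²/s

S = 2πrh + 2πr² (lateral + bases)
dS/dt = (2πh + 4πr)·dr/dt = (2π·24 + 4π·11)·7
= 644π cm²/s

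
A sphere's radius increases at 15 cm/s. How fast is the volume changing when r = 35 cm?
73500π cm³/s

V = (4/3)πr³
dV/dt = dV/dr · dr/dt = 4πr² · 15
At r = 35: dV/dt = 73500π cm³/s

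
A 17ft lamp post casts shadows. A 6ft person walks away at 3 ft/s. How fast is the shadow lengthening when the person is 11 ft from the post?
18/11 ft/s

By similar triangles: 17/(x+s) = 6/s
Solving: s = 6x/11
ds/dt = 6/11 · dx/dt = 6/11 · 3 = 18/11 ft/s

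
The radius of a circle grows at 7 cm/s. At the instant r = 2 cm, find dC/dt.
14π cm/s

C = 2πr
dC/dt = 2π · dr/dt = 2π · 7 = 14π cm/s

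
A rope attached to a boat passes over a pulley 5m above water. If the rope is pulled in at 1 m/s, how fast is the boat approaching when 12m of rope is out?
12√119/119 ≈ 1.1 m/s

rope² = x² + 5²
x = √(12² - 5²) = √119
dx/dt = (rope/x) · d(rope)/dt = (12/√119) · (-1) = -12√119/119 m/s
The boat approaches at 12√119/119 ≈ 1.1 m/s.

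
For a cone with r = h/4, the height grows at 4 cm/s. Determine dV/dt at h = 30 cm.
225π cm³/s

V = (1/3)π(h/4)²h = πh³/48
dV/dt = πh²/16 · 4
At h = 30: dV/dt = 225π cm³/s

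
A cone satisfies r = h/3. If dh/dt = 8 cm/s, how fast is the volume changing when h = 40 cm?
12800π/9 cm³/s

V = (1/3)π(h/3)²h = πh³/27
dV/dt = πh²/9 · 8
At h = 40: dV/dt = 12800π/9 cm³/s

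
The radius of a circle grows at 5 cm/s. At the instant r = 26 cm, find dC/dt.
10π cm/s

C = 2πr
dC/dt = 2π · dr/dt = 2π · 5 = 10π cm/s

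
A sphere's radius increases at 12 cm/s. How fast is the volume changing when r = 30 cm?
43200π cm³/s

V = (4/3)πr³
dV/dt = dV/dr · dr/dt = 4πr² · 12
At r = 30: dV/dt = 43200π cm³/s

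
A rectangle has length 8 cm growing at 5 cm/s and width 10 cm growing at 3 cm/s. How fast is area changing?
74 cm²/s

A = lw
dA/dt = w·dl/dt + l·dw/dt = 10·5 + 8·3 = 74 cm²/s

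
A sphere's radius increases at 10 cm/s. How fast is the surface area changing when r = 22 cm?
1760π cm²/s

S = 4πr²
dS/dt = dS/dr · dr/dt = 8πr · 10
At r = 22: dS/dt = 1760π cm²/s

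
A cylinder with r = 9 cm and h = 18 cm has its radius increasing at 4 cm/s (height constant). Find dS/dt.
288π cm²/s

S = 2πrh + 2πr² (lateral + bases)
dS/dt = (2πh + 4πr)·dr/dt = (2π·18 + 4π·9)·4
= 288π cm²/s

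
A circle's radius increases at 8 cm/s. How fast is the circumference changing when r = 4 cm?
16π cm/s

C = 2πr
dC/dt = 2π · dr/dt = 2π · 8 = 16π cm/s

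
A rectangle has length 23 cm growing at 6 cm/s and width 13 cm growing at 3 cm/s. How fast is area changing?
147 cm²/s

A = lw
dA/dt = w·dl/dt + l·dw/dt = 13·6 + 23·3 = 147 cm²/s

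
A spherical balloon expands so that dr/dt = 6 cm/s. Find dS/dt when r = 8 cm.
384π cm²/s

S = 4πr²
dS/dt = dS/dr · dr/dt = 8πr · 6
At r = 8: dS/dt = 384π cm²/s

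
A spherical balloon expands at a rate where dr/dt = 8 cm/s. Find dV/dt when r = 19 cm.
11552π cm³/s

V = (4/3)πr³
dV/dt = dV/dr · dr/dt = 4πr² · 8
At r = 19: dV/dt = 11552π cm³/s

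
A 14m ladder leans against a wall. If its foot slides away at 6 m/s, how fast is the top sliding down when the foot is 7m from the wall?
2√3 ≈ 3.464 m/s

x² + y² = 14²
2x·dx/dt + 2y·dy/dt = 0
dy/dt = -x/y · dx/dt = -7/(7√3) · 6 = -2√3 m/s
The top is descending at 2√3 ≈ 3.464 m/s.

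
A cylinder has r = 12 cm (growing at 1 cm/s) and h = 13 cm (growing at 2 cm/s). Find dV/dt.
600π cm³/s

V = πr²h
dV/dt = 2πrh·dr/dt + πr²·dh/dt
= 2π(12)(13)(1) + π(12)²(2)
= 600π cm³/s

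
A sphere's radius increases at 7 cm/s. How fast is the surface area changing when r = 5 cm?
280π cm²/s

S = 4πr²
dS/dt = dS/dr · dr/dt = 8πr · 7
At r = 5: dS/dt = 280π cm²/s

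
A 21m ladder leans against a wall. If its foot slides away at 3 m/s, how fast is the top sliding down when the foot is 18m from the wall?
18√13/13 ≈ 4.992 m/s

x² + y² = 21²
2x·dx/dt + 2y·dy/dt = 0
dy/dt = -x/y · dx/dt = -18/(3√13) · 3 = -18√13/13 m/s
The top is descending at 18√13/13 ≈ 4.992 m/s.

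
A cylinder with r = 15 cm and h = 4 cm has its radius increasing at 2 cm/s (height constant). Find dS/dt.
136π cm²/s

S = 2πrh + 2πr² (lateral + bases)
dS/dt = (2πh + 4πr)·dr/dt = (2π·4 + 4π·15)·2
= 136π cm²/s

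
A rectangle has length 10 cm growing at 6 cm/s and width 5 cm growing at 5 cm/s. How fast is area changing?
80 cm²/s

A = lw
dA/dt = w·dl/dt + l·dw/dt = 5·6 + 10·5 = 80 cm²/s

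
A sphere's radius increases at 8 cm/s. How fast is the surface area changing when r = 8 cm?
512π cm²/s

S = 4πr²
dS/dt = dS/dr · dr/dt = 8πr · 8
At r = 8: dS/dt = 512π cm²/s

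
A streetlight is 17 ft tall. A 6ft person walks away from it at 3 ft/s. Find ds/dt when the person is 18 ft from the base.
18/11 ft/s

By similar triangles: 17/(x+s) = 6/s
Solving: s = 6x/11
ds/dt = 6/11 · dx/dt = 6/11 · 3 = 18/11 ft/s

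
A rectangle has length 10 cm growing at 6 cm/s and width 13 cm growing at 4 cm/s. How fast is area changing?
118 cm²/s

A = lw
dA/dt = w·dl/dt + l·dw/dt = 13·6 + 10·4 = 118 cm²/s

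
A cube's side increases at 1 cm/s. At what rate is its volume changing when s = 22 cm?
1452 cm³/s

V = s³
dV/dt = 3s² · ds/dt = 3·22²·1 = 1452 cm³/s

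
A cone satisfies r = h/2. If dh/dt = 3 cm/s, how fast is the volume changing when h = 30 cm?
675π cm³/s

V = (1/3)π(h/2)²h = πh³/12
dV/dt = πh²/4 · 3
At h = 30: dV/dt = 675π cm³/s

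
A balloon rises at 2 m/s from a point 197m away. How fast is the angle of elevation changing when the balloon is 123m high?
0.007305 rad/s

tan(θ) = y/197
sec²(θ) · dθ/dt = (1/197) · dy/dt
dθ/dt = cos²(θ)/197 · 2 = 197/(197² + 123²) · 2
dθ/dt = 0.007305 rad/s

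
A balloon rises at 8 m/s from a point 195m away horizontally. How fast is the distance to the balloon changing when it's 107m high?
428√49474/24737 ≈ 3.848 m/s

z² = 195² + y²
z = √(195² + 107²) = √49474
dz/dt = y/z · dy/dt = 107/√49474 · 8 = 428√49474/24737 ≈ 3.848 m/s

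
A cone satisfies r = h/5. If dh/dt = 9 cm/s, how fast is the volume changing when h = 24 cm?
5184π/25 cm³/s

V = (1/3)π(h/5)²h = πh³/75
dV/dt = πh²/25 · 9
At h = 24: dV/dt = 5184π/25 cm³/s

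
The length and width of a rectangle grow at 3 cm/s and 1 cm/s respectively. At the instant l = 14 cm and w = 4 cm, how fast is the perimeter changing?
8 cm/s

P = 2(l + w)
dP/dt = 2(dl/dt + dw/dt) = 2(3 + 1) = 8 cm/s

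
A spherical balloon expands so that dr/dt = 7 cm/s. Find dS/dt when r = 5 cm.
280π cm²/s

S = 4πr²
dS/dt = dS/dr · dr/dt = 8πr · 7
At r = 5: dS/dt = 280π cm²/s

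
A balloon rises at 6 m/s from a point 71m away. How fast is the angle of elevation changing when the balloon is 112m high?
0.024225 rad/s

tan(θ) = y/71
sec²(θ) · dθ/dt = (1/71) · dy/dt
dθ/dt = cos²(θ)/71 · 6 = 71/(71² + 112²) · 6
dθ/dt = 0.024225 rad/s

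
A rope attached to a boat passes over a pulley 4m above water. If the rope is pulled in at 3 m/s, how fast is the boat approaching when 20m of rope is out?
5√6/4 ≈ 3.062 m/s

rope² = x² + 4²
x = √(20² - 4²) = 8√6
dx/dt = (rope/x) · d(rope)/dt = (20/(8√6)) · (-3) = -5√6/4 m/s
The boat approaches at 5√6/4 ≈ 3.062 m/s.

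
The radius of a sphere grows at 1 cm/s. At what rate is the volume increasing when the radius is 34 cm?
4624π cm³/s

V = (4/3)πr³
dV/dt = dV/dr · dr/dt = 4πr² · 1
At r = 34: dV/dt = 4624π cm³/s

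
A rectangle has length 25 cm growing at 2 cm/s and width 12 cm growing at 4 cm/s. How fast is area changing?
124 cm²/s

A = lw
dA/dt = w·dl/dt + l·dw/dt = 12·2 + 25·4 = 124 cm²/s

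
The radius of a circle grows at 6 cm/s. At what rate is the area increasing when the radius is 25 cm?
300π cm²/s

A = πr²
dA/dt = 2πr · dr/dt = 2π(25)(6) = 300π cm²/s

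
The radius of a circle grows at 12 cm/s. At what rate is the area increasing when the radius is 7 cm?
168π cm²/s

A = πr²
dA/dt = 2πr · dr/dt = 2π(7)(12) = 168π cm²/s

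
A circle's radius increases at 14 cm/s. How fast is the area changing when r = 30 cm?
840π cm²/s

A = πr²
dA/dt = 2πr · dr/dt = 2π(30)(14) = 840π cm²/s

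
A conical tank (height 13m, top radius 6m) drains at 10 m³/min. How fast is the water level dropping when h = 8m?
845/(1152π) ≈ 0.2335 m/min

r/h = 6/13, so r = (6/13)h
V = (1/3)πr²h = (1/3)π((6/13)h)²h = (12/169)πh³
dV/dh = (36/169)πh²
dh/dt = (dV/dt)/(dV/dh) = -10/((36/169)π·8²) = -845/(1152π) m/min
The level is dropping at 845/(1152π) ≈ 0.2335 m/min.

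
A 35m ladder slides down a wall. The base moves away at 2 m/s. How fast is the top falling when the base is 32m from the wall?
64√201/201 ≈ 4.514 m/s

x² + y² = 35²
2x·dx/dt + 2y·dy/dt = 0
dy/dt = -x/y · dx/dt = -32/√201 · 2 = -64√201/201 m/s
The top is descending at 64√201/201 ≈ 4.514 m/s.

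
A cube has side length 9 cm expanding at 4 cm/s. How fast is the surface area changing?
432 cm²/s

A = 6s²
dA/dt = 12s · ds/dt = 12·9·4 = 432 cm²/s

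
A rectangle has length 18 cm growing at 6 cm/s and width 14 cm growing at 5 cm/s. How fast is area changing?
174 cm²/s

A = lw
dA/dt = w·dl/dt + l·dw/dt = 14·6 + 18·5 = 174 cm²/s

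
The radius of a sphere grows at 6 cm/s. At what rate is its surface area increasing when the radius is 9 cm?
432π cm²/s

S = 4πr²
dS/dt = dS/dr · dr/dt = 8πr · 6
At r = 9: dS/dt = 432π cm²/s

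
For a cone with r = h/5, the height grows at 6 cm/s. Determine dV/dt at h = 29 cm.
5046π/25 cm³/s

V = (1/3)π(h/5)²h = πh³/75
dV/dt = πh²/25 · 6
At h = 29: dV/dt = 5046π/25 cm³/s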